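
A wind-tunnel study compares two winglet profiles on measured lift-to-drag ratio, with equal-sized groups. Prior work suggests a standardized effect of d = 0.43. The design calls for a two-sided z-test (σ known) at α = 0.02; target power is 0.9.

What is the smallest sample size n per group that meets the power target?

Set Φ(δ − 2.326) = 0.9; then δ − 2.326 = Φ⁻¹(0.9) = 1.282, giving δ = 3.608.
(Ignoring the negligible lower-tail rejection probability gives the usual closed-form inversion.)
δ = d·√(n/2) ⇒ n = 2(δ/d)² = 2 × (3.608 / 0.43)² = 140.80.
Round up to the next whole unit.

n = 141 per group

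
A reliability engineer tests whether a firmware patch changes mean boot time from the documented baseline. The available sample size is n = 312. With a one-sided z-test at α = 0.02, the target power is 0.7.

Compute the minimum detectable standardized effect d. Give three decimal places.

d ≈ 0.146

Required noncentrality: δ = z_{0.02} + z_{0.30} = 2.054 + 0.524 = 2.578.
δ = d·√n ⇒ d = δ/√n = 2.578/√312 = 0.1460.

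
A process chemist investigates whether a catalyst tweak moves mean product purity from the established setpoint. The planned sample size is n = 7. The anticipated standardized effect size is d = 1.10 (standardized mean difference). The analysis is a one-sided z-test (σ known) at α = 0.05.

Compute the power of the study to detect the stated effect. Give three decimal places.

Noncentrality parameter: δ = d·√n = 1.10 × √7 = 2.9103
One-sided α = 0.05 → critical value z_{0.05} = 1.645.
Power = P(Z > 1.645 − δ) = Φ(1.265) = 0.8971.

Power ≈ 0.897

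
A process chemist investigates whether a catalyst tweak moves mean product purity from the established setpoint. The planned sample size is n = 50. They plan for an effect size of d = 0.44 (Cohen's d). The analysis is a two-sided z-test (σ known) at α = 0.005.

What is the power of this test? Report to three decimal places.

Power ≈ 0.620

Noncentrality parameter: δ = d·√n = 0.44 × √50 = 3.1113
Critical value for a two-sided test at α = 0.005: z_{α/2} = 2.807.
Power = Φ(δ − 2.807) + Φ(−δ − 2.807) = Φ(0.304) + Φ(-5.918) = 0.6195 + 0.0000 = 0.6195.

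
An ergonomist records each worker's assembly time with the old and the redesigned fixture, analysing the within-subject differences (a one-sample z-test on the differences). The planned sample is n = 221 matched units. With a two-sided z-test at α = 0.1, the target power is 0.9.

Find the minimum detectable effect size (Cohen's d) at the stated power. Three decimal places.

d ≈ 0.197

Need Φ(δ − 1.645) = 0.9, so δ = 1.645 + 1.282 = 2.926.
(The second rejection-region term Φ(−δ − z_{α/2}) is negligible and dropped.)
δ = d·√n ⇒ d = δ/√n = 2.926/√221 = 0.1969.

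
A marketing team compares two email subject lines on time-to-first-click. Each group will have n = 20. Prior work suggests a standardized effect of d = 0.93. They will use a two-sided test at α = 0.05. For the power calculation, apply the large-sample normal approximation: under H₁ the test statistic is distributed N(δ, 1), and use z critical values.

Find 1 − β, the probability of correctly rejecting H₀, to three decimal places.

Noncentrality parameter: δ = d·√(n/2) = 0.93 × √(20/2) = 2.9409
Two-sided α = 0.05 → critical value z_{0.025} = 1.960.
Power = Φ(δ − 1.960) + Φ(−δ − 1.960) = Φ(0.981) + Φ(-4.901) = 0.8367 + 0.0000 = 0.8367.

Power ≈ 0.837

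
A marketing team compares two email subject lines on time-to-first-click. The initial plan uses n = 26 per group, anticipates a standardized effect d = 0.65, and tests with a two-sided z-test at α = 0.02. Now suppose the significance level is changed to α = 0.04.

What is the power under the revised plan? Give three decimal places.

δ = d·√(n/2) = 0.65 × √(26/2) = 2.3436 (unchanged). New critical value: z_{0.02} = 2.054.
Revised power = Φ(δ − 2.054) + Φ(−δ − 2.054) = Φ(0.290) + Φ(-4.397) = 0.6140 + 0.0000 = 0.6140.

Power ≈ 0.614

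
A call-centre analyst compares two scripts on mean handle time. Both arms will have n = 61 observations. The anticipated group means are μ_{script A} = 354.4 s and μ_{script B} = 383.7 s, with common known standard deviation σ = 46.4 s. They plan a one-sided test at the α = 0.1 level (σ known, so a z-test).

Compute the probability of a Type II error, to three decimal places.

Standardized effect: d = |μ_{script A} − μ_{script B}| / σ = |354.4 − 383.7| / 46.4 = 0.6315
Noncentrality parameter: δ = d·√(n/2) = 0.6315 × √(61/2) = 3.4874
Critical value for a one-sided test at α = 0.1: z_α = 1.282.
Power = P(Z > 1.282 − δ) = Φ(2.206) = 0.9863.
Type II error: β = 1 − power = 1 − 0.9863 = 0.0137.

β ≈ 0.014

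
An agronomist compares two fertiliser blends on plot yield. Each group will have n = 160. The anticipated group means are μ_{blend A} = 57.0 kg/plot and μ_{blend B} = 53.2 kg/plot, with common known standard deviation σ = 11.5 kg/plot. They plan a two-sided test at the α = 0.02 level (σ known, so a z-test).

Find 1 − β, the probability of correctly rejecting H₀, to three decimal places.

Standardized effect: d = |μ_{blend A} − μ_{blend B}| / σ = |57.0 − 53.2| / 11.5 = 0.3304
Noncentrality parameter: δ = d·√(n/2) = 0.3304 × √(160/2) = 2.9555
Two-sided α = 0.02 → critical value z_{0.01} = 2.326.
Power = Φ(δ − 2.326) + Φ(−δ − 2.326) = Φ(0.629) + Φ(-5.282) = 0.7354 + 0.0000 = 0.7354.

Power ≈ 0.735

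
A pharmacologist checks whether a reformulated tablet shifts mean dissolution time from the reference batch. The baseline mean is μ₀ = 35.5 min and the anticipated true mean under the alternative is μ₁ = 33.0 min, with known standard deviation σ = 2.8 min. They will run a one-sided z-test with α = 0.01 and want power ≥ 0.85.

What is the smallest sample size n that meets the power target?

n = 15

Standardized effect: d = |μ₁ − μ₀| / σ = |33.0 − 35.5| / 2.8 = 0.8929
Set Φ(δ − 2.326) = 0.85; then δ − 2.326 = Φ⁻¹(0.85) = 1.036, giving δ = 3.363.
δ = d·√n ⇒ n = (δ/d)² = (3.363 / 0.8929)² = 14.19.
Round up to the next whole unit.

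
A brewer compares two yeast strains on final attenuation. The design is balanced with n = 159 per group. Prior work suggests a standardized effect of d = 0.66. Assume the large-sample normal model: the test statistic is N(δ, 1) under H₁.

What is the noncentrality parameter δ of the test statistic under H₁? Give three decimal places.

δ = d·√(n/2) = 0.66 × √(159/2) = 5.8847

δ ≈ 5.885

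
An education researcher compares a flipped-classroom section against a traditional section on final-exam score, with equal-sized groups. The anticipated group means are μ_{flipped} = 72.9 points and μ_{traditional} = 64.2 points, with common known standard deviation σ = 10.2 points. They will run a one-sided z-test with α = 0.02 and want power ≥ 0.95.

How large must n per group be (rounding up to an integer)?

n = 38 per group

Standardized effect: d = |μ_{flipped} − μ_{traditional}| / σ = |72.9 − 64.2| / 10.2 = 0.8529
Set Φ(δ − 2.054) = 0.95; then δ − 2.054 = Φ⁻¹(0.95) = 1.645, giving δ = 3.699.
δ = d·√(n/2) ⇒ n = 2(δ/d)² = 2 × (3.699 / 0.8529)² = 37.61.
Round up to the next whole unit.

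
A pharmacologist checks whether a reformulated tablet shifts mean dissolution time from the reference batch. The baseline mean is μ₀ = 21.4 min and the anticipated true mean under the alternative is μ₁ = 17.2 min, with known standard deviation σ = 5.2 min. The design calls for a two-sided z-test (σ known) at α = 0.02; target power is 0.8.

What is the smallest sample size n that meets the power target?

n = 16

Standardized effect: d = |μ₁ − μ₀| / σ = |17.2 − 21.4| / 5.2 = 0.8077
For power 0.8 need Φ(δ − z_{0.01}) = 0.8, so δ = z_{0.01} + z_{0.20} = 2.326 + 0.842 = 3.168.
(For δ > 0 the lower-tail rejection region contributes negligibly to power, so the one-term inversion is standard.)
δ = d·√n ⇒ n = (δ/d)² = (3.168 / 0.8077)² = 15.38.
Rounding up, n = 16.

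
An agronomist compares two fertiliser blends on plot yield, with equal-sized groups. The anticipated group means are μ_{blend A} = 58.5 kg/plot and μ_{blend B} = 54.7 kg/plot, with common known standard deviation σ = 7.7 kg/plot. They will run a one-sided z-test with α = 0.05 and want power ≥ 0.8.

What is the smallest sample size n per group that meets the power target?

n = 51 per group

Standardized effect: d = |μ_{blend A} − μ_{blend B}| / σ = |58.5 − 54.7| / 7.7 = 0.4935
Set Φ(δ − 1.645) = 0.8; then δ − 1.645 = Φ⁻¹(0.8) = 0.842, giving δ = 2.486.
δ = d·√(n/2) ⇒ n = 2(δ/d)² = 2 × (2.486 / 0.4935)² = 50.77.
Rounding up, n = 51 per group.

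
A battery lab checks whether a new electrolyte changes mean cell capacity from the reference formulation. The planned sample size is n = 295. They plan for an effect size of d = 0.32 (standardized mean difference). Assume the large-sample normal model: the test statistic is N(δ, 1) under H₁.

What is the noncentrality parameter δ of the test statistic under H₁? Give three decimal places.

δ ≈ 5.496

The noncentrality parameter scales effect size by the design's sample-size factor: δ = d·√n = 0.32 × √295 = 5.4962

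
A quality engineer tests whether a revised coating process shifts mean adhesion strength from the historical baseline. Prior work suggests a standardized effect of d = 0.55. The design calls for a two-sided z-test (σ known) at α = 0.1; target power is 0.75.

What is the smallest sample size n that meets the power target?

Set Φ(δ − 1.645) = 0.75; then δ − 1.645 = Φ⁻¹(0.75) = 0.674, giving δ = 2.319.
(For δ > 0 the lower-tail rejection region contributes negligibly to power, so the one-term inversion is standard.)
δ = d·√n ⇒ n = (δ/d)² = (2.319 / 0.55)² = 17.78.
Round up to the next whole unit.

n = 18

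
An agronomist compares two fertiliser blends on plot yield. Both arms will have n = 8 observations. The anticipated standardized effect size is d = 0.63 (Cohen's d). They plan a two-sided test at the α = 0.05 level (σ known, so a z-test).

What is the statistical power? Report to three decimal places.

Noncentrality parameter: δ = d·√(n/2) = 0.63 × √(8/2) = 1.2600
Critical value for a two-sided test at α = 0.05: z_{α/2} = 1.960.
Power = Φ(δ − 1.960) + Φ(−δ − 1.960) = Φ(-0.700) + Φ(-3.220) = 0.2420 + 0.0006 = 0.2426.

Power ≈ 0.243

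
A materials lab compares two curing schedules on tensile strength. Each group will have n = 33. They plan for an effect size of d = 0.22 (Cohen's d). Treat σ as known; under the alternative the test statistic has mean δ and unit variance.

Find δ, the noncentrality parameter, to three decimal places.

δ ≈ 0.894

The noncentrality parameter scales effect size by the design's sample-size factor: δ = d·√(n/2) = 0.22 × √(33/2) = 0.8936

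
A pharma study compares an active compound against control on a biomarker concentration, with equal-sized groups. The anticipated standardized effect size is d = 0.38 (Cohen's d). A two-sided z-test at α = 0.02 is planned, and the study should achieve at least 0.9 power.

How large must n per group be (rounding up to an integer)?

For power 0.9 need Φ(δ − z_{0.01}) = 0.9, so δ = z_{0.01} + z_{0.10} = 2.326 + 1.282 = 3.608.
(Ignoring the negligible lower-tail rejection probability gives the usual closed-form inversion.)
δ = d·√(n/2) ⇒ n = 2(δ/d)² = 2 × (3.608 / 0.38)² = 180.29.
Rounding up, n = 181 per group.

n = 181 per group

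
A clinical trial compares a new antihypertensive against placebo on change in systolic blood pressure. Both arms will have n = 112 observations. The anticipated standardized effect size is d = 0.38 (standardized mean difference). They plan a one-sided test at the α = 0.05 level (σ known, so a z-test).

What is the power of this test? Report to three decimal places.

Noncentrality parameter: δ = d·√(n/2) = 0.38 × √(112/2) = 2.8437
Critical value for a one-sided test at α = 0.05: z_α = 1.645.
Power = Φ(δ − 1.645) = Φ(1.199) = 0.8847.

Power ≈ 0.885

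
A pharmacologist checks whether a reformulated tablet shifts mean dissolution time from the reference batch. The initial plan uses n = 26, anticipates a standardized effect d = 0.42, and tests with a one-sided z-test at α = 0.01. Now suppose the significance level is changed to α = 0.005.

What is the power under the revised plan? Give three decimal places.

δ = d·√n = 0.42 × √26 = 2.1416 (unchanged). New critical value: z_{0.005} = 2.576.
Revised power = P(Z > 2.576 − δ) = Φ(-0.434) = 0.3321.

Power ≈ 0.332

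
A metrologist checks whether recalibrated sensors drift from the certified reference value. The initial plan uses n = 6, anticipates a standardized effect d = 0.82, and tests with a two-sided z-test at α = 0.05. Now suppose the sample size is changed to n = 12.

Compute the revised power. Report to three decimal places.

Power ≈ 0.811

With n = 12: δ = d·√n = 0.82 × √12 = 2.8406. Critical value z_{0.025} = 1.960.
Revised power = Φ(δ − 1.960) + Φ(−δ − 1.960) = Φ(0.881) + Φ(-4.801) = 0.8107 + 0.0000 = 0.8107.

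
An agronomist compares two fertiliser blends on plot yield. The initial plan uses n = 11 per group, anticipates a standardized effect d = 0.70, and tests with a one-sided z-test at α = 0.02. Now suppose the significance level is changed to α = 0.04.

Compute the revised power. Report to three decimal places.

Power ≈ 0.457

δ = d·√(n/2) = 0.70 × √(11/2) = 1.6416 (unchanged). New critical value: z_{0.04} = 1.751.
Revised power = P(Z > 1.751 − δ) = Φ(-0.109) = 0.4566.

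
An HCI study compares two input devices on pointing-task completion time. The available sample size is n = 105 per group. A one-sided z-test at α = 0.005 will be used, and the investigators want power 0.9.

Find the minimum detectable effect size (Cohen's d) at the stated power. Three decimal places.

d ≈ 0.532

Required noncentrality: δ = z_{0.005} + z_{0.10} = 2.576 + 1.282 = 3.857.
δ = d·√(n/2) ⇒ d = δ/√(n/2) = 3.857/√(105/2) = 0.5324.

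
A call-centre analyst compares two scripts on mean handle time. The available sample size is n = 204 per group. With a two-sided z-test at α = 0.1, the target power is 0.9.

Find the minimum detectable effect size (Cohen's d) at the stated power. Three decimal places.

Need Φ(δ − 1.645) = 0.9, so δ = 1.645 + 1.282 = 2.926.
(Lower-tail contribution to power is negligible for δ > 0.)
δ = d·√(n/2) ⇒ d = δ/√(n/2) = 2.926/√(204/2) = 0.2898.

d ≈ 0.290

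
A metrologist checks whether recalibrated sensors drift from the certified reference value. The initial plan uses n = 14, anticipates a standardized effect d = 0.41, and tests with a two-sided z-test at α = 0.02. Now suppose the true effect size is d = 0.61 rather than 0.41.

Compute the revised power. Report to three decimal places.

Power ≈ 0.482

With d = 0.61: δ = d·√n = 0.61 × √14 = 2.2824. Critical value z_{0.01} = 2.326.
Revised power = Φ(δ − 2.326) + Φ(−δ − 2.326) = Φ(-0.044) + Φ(-4.609) = 0.4825 + 0.0000 = 0.4825.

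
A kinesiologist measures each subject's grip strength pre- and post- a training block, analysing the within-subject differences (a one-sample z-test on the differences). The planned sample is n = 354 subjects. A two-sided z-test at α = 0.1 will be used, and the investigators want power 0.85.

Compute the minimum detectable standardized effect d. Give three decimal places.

Need Φ(δ − 1.645) = 0.85, so δ = 1.645 + 1.036 = 2.681.
(The second rejection-region term Φ(−δ − z_{α/2}) is negligible and dropped.)
δ = d·√n ⇒ d = δ/√n = 2.681/√354 = 0.1425.

d ≈ 0.143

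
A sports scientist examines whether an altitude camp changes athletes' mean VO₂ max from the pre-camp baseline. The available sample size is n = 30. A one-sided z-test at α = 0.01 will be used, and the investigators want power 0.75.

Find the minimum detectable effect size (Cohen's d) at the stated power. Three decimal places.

Need Φ(δ − 2.326) = 0.75, so δ = 2.326 + 0.674 = 3.001.
δ = d·√n ⇒ d = δ/√n = 3.001/√30 = 0.5479.

d ≈ 0.548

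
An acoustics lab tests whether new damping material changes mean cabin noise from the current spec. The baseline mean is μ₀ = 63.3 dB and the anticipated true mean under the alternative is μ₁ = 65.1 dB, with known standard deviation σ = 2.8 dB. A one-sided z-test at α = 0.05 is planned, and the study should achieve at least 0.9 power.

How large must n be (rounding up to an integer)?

Standardized effect: d = |μ₁ − μ₀| / σ = |65.1 − 63.3| / 2.8 = 0.6429
For power 0.9 need Φ(δ − z_{0.05}) = 0.9, so δ = z_{0.05} + z_{0.10} = 1.645 + 1.282 = 2.926.
δ = d·√n ⇒ n = (δ/d)² = (2.926 / 0.6429)² = 20.72.
Rounding up, n = 21.

n = 21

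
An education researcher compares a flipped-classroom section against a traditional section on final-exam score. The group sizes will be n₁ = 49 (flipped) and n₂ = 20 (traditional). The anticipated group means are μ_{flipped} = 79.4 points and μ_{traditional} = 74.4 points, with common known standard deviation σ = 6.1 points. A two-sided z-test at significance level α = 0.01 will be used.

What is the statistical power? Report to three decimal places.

Standardized effect: d = |μ_{flipped} − μ_{traditional}| / σ = |79.4 − 74.4| / 6.1 = 0.8197
Noncentrality parameter: δ = d / √(1/n₁ + 1/n₂) = 0.8197 / √(1/49 + 1/20) = 3.0891
Critical value for a two-sided test at α = 0.01: z_{α/2} = 2.576.
Power = Φ(δ − 2.576) + Φ(−δ − 2.576) = Φ(0.513) + Φ(-5.665) = 0.6961 + 0.0000 = 0.6961.

Power ≈ 0.696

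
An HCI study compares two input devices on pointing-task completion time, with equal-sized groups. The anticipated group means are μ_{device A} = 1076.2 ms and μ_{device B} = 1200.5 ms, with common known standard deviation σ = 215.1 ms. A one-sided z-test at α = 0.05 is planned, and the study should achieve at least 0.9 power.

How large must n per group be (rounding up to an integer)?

Standardized effect: d = |μ_{device A} − μ_{device B}| / σ = |1076.2 − 1200.5| / 215.1 = 0.5779
Set Φ(δ − 1.645) = 0.9; then δ − 1.645 = Φ⁻¹(0.9) = 1.282, giving δ = 2.926.
δ = d·√(n/2) ⇒ n = 2(δ/d)² = 2 × (2.926 / 0.5779)² = 51.29.
Rounding up, n = 52 per group.

n = 52 per group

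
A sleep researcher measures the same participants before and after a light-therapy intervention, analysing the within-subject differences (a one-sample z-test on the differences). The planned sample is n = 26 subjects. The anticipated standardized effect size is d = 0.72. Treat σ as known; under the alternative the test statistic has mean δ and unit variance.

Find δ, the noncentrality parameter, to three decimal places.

δ ≈ 3.671

The noncentrality parameter scales effect size by the design's sample-size factor: δ = d·√n = 0.72 × √26 = 3.6713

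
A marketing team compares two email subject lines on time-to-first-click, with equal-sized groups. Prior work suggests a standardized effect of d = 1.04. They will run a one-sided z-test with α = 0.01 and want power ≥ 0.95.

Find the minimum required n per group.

Set Φ(δ − 2.326) = 0.95; then δ − 2.326 = Φ⁻¹(0.95) = 1.645, giving δ = 3.971.
δ = d·√(n/2) ⇒ n = 2(δ/d)² = 2 × (3.971 / 1.04)² = 29.16.
Round up to the next whole unit.

n = 30 per group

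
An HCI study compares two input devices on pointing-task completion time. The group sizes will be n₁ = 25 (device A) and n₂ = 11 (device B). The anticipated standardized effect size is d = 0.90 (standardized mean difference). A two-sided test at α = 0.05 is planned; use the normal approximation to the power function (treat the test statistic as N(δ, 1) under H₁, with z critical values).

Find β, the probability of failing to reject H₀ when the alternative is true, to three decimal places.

β ≈ 0.299

Noncentrality parameter: δ = d / √(1/n₁ + 1/n₂) = 0.90 / √(1/25 + 1/11) = 2.4875
Two-sided α = 0.05 → critical value z_{0.025} = 1.960.
Power = Φ(δ − 1.960) + Φ(−δ − 1.960) = Φ(0.528) + Φ(-4.447) = 0.7011 + 0.0000 = 0.7011.
Type II error: β = 1 − power = 1 − 0.7011 = 0.2989.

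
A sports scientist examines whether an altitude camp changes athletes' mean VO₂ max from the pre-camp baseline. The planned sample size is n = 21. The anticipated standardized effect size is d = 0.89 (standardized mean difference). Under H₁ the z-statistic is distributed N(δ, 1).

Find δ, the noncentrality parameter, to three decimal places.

The noncentrality parameter scales effect size by the design's sample-size factor: δ = d·√n = 0.89 × √21 = 4.0785

δ ≈ 4.078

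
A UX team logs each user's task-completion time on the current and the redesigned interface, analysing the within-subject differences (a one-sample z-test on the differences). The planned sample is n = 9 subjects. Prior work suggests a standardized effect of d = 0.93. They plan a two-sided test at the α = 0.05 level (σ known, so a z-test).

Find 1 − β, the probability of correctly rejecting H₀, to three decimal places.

Noncentrality parameter: δ = d·√n = 0.93 × √9 = 2.7900
Critical value for a two-sided test at α = 0.05: z_{α/2} = 1.960.
Power = Φ(δ − 1.960) + Φ(−δ − 1.960) = Φ(0.830) + Φ(-4.750) = 0.7967 + 0.0000 = 0.7967.

Power ≈ 0.797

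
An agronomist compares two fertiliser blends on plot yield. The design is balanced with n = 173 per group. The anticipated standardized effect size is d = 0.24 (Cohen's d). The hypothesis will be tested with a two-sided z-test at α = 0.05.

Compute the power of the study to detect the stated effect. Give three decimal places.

Noncentrality parameter: δ = d·√(n/2) = 0.24 × √(173/2) = 2.2321
Two-sided α = 0.05 → critical value z_{0.025} = 1.960.
Power = Φ(δ − 1.960) + Φ(−δ − 1.960) = Φ(0.272) + Φ(-4.192) = 0.6073 + 0.0000 = 0.6073.

Power ≈ 0.607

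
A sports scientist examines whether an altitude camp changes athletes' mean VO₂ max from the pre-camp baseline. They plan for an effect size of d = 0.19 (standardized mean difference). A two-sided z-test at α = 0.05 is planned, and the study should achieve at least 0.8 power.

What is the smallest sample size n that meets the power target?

For power 0.8 need Φ(δ − z_{0.025}) = 0.8, so δ = z_{0.025} + z_{0.20} = 1.960 + 0.842 = 2.802.
(Ignoring the negligible lower-tail rejection probability gives the usual closed-form inversion.)
δ = d·√n ⇒ n = (δ/d)² = (2.802 / 0.19)² = 217.42.
Round up to the next whole unit.

n = 218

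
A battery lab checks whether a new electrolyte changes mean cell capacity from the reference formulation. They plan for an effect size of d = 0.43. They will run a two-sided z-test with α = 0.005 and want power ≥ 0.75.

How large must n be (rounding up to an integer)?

n = 66

For power 0.75 need Φ(δ − z_{0.0025}) = 0.75, so δ = z_{0.0025} + z_{0.25} = 2.807 + 0.674 = 3.482.
(The Φ(−δ − z_{α/2}) term is vanishingly small for δ > 0 and is dropped in the standard sample-size formula.)
δ = d·√n ⇒ n = (δ/d)² = (3.482 / 0.43)² = 65.55.
Rounding up, n = 66.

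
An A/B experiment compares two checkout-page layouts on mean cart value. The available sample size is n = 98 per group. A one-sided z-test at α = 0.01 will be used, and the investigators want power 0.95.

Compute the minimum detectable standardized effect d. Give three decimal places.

d ≈ 0.567

Need Φ(δ − 2.326) = 0.95, so δ = 2.326 + 1.645 = 3.971.
δ = d·√(n/2) ⇒ d = δ/√(n/2) = 3.971/√(98/2) = 0.5673.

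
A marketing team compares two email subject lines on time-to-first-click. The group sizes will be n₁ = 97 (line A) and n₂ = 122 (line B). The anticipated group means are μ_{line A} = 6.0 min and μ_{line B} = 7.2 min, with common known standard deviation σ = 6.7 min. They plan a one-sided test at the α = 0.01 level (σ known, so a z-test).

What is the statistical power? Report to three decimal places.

Standardized effect: d = |μ_{line A} − μ_{line B}| / σ = |6.0 − 7.2| / 6.7 = 0.1791
Noncentrality parameter: λ = d / √(1/n₁ + 1/n₂) = 0.1791 / √(1/97 + 1/122) = 1.3166
One-sided α = 0.01 → critical value z_{0.01} = 2.326.
Power = P(Z > 2.326 − λ) = Φ(-1.010) = 0.1563.

Power ≈ 0.156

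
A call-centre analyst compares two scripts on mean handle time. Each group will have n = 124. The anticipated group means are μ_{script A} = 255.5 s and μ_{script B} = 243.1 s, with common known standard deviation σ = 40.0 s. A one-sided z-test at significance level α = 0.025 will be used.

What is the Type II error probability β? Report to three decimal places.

β ≈ 0.315

Standardized effect: d = |μ_{script A} − μ_{script B}| / σ = |255.5 − 243.1| / 40.0 = 0.3100
Noncentrality parameter: λ = d·√(n/2) = 0.3100 × √(124/2) = 2.4409
Critical value for a one-sided test at α = 0.025: z_α = 1.960.
Power = P(Z > 1.960 − λ) = Φ(0.481) = 0.6847.
Type II error: β = 1 − power = 1 − 0.6847 = 0.3153.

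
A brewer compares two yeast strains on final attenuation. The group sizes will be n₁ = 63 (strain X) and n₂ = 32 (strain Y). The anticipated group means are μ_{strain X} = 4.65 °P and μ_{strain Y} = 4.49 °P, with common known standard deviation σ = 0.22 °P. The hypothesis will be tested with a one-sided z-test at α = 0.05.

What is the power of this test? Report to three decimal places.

Power ≈ 0.956

Standardized effect: d = |μ_{strain X} − μ_{strain Y}| / σ = |4.65 − 4.49| / 0.22 = 0.7273
Noncentrality parameter: δ = d / √(1/n₁ + 1/n₂) = 0.7273 / √(1/63 + 1/32) = 3.3503
One-sided α = 0.05 → critical value z_{0.05} = 1.645.
Power = Φ(δ − 1.645) = Φ(1.705) = 0.9559.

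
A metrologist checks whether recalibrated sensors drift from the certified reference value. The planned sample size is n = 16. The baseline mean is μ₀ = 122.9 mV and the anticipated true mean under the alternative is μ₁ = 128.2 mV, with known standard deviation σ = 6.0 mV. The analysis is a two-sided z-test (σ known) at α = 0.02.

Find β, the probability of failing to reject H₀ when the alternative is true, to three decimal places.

β ≈ 0.114

Standardized effect: d = |μ₁ − μ₀| / σ = |128.2 − 122.9| / 6.0 = 0.8833
Noncentrality parameter: δ = d·√n = 0.8833 × √16 = 3.5333
Two-sided α = 0.02 → critical value z_{0.01} = 2.326.
Power = Φ(δ − 2.326) + Φ(−δ − 2.326) = Φ(1.207) + Φ(-5.860) = 0.8863 + 0.0000 = 0.8863.
Type II error: β = 1 − power = 1 − 0.8863 = 0.1137.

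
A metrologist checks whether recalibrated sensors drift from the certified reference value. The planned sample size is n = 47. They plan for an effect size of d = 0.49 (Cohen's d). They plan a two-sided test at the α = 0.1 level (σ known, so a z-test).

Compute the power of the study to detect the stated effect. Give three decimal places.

Noncentrality parameter: δ = d·√n = 0.49 × √47 = 3.3593
Two-sided α = 0.1 → critical value z_{0.05} = 1.645.
Power = Φ(δ − 1.645) + Φ(−δ − 1.645) = Φ(1.714) + Φ(-5.004) = 0.9568 + 0.0000 = 0.9568.

Power ≈ 0.957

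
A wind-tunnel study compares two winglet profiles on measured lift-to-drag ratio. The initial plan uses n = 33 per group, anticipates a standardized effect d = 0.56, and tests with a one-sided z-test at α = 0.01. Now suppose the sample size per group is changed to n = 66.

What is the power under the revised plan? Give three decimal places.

With n = 66 per group: δ = d·√(n/2) = 0.56 × √(66/2) = 3.2170. Critical value z_{0.01} = 2.326.
Revised power = P(Z > 2.326 − δ) = Φ(0.891) = 0.8134.

Power ≈ 0.813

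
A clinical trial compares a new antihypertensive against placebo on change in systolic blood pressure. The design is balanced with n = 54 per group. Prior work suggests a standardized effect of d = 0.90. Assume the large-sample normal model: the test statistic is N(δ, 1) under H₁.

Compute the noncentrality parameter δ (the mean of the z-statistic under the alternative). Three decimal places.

The noncentrality parameter scales effect size by the design's sample-size factor: δ = d·√(n/2) = 0.90 × √(54/2) = 4.6765

δ ≈ 4.677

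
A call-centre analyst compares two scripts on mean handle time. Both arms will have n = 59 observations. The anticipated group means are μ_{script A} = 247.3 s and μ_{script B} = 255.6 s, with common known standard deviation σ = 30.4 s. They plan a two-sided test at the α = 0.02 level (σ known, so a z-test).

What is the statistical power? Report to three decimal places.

Power ≈ 0.200

Standardized effect: d = |μ_{script A} − μ_{script B}| / σ = |247.3 − 255.6| / 30.4 = 0.2730
Noncentrality parameter: δ = d·√(n/2) = 0.2730 × √(59/2) = 1.4829
Two-sided α = 0.02 → critical value z_{0.01} = 2.326.
Power = Φ(δ − 2.326) + Φ(−δ − 2.326) = Φ(-0.843) + Φ(-3.809) = 0.1995 + 0.0001 = 0.1996.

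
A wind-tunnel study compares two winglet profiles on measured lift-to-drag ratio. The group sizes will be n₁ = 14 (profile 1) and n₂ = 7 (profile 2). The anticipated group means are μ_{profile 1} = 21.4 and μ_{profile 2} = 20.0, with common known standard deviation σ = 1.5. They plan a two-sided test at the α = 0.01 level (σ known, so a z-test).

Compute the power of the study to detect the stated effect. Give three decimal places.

Standardized effect: d = |μ_{profile 1} − μ_{profile 2}| / σ = |21.4 − 20.0| / 1.5 = 0.9333
Noncentrality parameter: δ = d / √(1/n₁ + 1/n₂) = 0.9333 / √(1/14 + 1/7) = 2.0162
Critical value for a two-sided test at α = 0.01: z_{α/2} = 2.576.
Power = Φ(δ − 2.576) + Φ(−δ − 2.576) = Φ(-0.560) + Φ(-4.592) = 0.2879 + 0.0000 = 0.2879.

Power ≈ 0.288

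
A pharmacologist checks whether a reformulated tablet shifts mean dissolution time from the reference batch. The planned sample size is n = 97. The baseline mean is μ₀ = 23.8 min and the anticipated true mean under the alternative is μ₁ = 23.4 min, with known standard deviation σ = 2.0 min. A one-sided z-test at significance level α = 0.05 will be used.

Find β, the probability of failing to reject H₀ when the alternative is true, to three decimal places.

Standardized effect: d = |μ₁ − μ₀| / σ = |23.4 − 23.8| / 2.0 = 0.2000
Noncentrality parameter: δ = d·√n = 0.2000 × √97 = 1.9698
One-sided α = 0.05 → critical value z_{0.05} = 1.645.
Power = P(Z > 1.645 − δ) = Φ(0.325) = 0.6274.
Type II error: β = 1 − power = 1 − 0.6274 = 0.3726.

β ≈ 0.373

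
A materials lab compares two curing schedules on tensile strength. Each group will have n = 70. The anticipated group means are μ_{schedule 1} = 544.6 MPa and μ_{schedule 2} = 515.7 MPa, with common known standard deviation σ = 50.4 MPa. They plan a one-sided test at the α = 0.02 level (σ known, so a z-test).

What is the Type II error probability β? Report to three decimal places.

Standardized effect: d = |μ_{schedule 1} − μ_{schedule 2}| / σ = |544.6 − 515.7| / 50.4 = 0.5734
Noncentrality parameter: δ = d·√(n/2) = 0.5734 × √(70/2) = 3.3924
Critical value for a one-sided test at α = 0.02: z_α = 2.054.
Power = Φ(δ − 2.054) = Φ(1.339) = 0.9097.
Type II error: β = 1 − power = 1 − 0.9097 = 0.0903.

β ≈ 0.090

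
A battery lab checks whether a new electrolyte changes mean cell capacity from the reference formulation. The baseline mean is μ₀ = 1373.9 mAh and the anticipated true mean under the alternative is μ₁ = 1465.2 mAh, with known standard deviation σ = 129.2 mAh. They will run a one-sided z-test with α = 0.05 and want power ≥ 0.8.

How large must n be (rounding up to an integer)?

n = 13

Standardized effect: d = |μ₁ − μ₀| / σ = |1465.2 − 1373.9| / 129.2 = 0.7067
For power 0.8 need Φ(δ − z_{0.05}) = 0.8, so δ = z_{0.05} + z_{0.20} = 1.645 + 0.842 = 2.486.
δ = d·√n ⇒ n = (δ/d)² = (2.486 / 0.7067)² = 12.38.
Rounding up, n = 13.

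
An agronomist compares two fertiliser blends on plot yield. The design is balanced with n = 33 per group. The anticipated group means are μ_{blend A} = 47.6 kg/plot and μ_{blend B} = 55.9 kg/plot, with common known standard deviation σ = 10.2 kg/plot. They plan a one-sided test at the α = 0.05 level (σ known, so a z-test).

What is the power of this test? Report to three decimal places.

Standardized effect: d = |μ_{blend A} − μ_{blend B}| / σ = |47.6 − 55.9| / 10.2 = 0.8137
Noncentrality parameter: δ = d·√(n/2) = 0.8137 × √(33/2) = 3.3054
One-sided α = 0.05 → critical value z_{0.05} = 1.645.
Power = P(Z > 1.645 − δ) = Φ(1.661) = 0.9516.

Power ≈ 0.952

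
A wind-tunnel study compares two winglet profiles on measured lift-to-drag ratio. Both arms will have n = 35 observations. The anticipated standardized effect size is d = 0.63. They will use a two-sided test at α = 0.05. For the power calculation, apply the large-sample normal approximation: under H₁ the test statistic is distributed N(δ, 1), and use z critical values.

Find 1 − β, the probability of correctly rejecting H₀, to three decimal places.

Power ≈ 0.750

Noncentrality parameter: δ = d·√(n/2) = 0.63 × √(35/2) = 2.6355
Two-sided α = 0.05 → critical value z_{0.025} = 1.960.
Power = Φ(δ − 1.960) + Φ(−δ − 1.960) = Φ(0.676) + Φ(-4.595) = 0.7503 + 0.0000 = 0.7503.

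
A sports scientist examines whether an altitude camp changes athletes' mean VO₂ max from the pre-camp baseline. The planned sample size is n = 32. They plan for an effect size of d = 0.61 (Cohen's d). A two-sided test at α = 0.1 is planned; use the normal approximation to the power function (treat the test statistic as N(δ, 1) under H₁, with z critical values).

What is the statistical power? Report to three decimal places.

Power ≈ 0.965

Noncentrality parameter: δ = d·√n = 0.61 × √32 = 3.4507
Two-sided α = 0.1 → critical value z_{0.05} = 1.645.
Power = Φ(δ − 1.645) + Φ(−δ − 1.645) = Φ(1.806) + Φ(-5.096) = 0.9645 + 0.0000 = 0.9645.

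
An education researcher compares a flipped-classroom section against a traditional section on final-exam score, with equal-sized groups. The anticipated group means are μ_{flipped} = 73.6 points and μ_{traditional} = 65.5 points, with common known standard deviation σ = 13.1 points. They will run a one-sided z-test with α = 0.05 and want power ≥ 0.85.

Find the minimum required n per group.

Standardized effect: d = |μ_{flipped} − μ_{traditional}| / σ = |73.6 − 65.5| / 13.1 = 0.6183
For power 0.85 need Φ(δ − z_{0.05}) = 0.85, so δ = z_{0.05} + z_{0.15} = 1.645 + 1.036 = 2.681.
δ = d·√(n/2) ⇒ n = 2(δ/d)² = 2 × (2.681 / 0.6183)² = 37.61.
Round up to the next whole unit.

n = 38 per group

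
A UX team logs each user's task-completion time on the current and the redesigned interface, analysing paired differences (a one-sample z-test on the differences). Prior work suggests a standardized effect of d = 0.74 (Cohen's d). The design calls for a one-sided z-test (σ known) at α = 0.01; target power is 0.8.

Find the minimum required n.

n = 19

For power 0.8 need Φ(δ − z_{0.01}) = 0.8, so δ = z_{0.01} + z_{0.20} = 2.326 + 0.842 = 3.168.
δ = d·√n ⇒ n = (δ/d)² = (3.168 / 0.74)² = 18.33.
Rounding up, n = 19.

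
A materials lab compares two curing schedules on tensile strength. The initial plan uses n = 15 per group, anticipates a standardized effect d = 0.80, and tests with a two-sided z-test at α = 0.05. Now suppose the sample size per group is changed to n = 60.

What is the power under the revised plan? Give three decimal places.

Power ≈ 0.992

With n = 60 per group: δ = d·√(n/2) = 0.80 × √(60/2) = 4.3818. Critical value z_{0.025} = 1.960.
Revised power = Φ(δ − 1.960) + Φ(−δ − 1.960) = Φ(2.422) + Φ(-6.342) = 0.9923 + 0.0000 = 0.9923.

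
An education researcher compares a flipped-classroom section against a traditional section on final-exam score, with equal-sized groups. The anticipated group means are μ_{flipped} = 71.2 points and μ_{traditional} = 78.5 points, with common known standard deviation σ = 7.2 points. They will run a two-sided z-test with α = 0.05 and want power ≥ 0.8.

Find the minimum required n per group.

Standardized effect: d = |μ_{flipped} − μ_{traditional}| / σ = |71.2 − 78.5| / 7.2 = 1.0139
For power 0.8 need Φ(δ − z_{0.025}) = 0.8, so δ = z_{0.025} + z_{0.20} = 1.960 + 0.842 = 2.802.
(The Φ(−δ − z_{α/2}) term is vanishingly small for δ > 0 and is dropped in the standard sample-size formula.)
δ = d·√(n/2) ⇒ n = 2(δ/d)² = 2 × (2.802 / 1.0139)² = 15.27.
Rounding up, n = 16 per group.

n = 16 per group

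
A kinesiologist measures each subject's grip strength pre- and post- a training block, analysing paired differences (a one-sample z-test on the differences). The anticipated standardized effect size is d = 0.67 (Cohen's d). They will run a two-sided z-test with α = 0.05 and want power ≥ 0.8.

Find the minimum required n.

n = 18

Set Φ(δ − 1.960) = 0.8; then δ − 1.960 = Φ⁻¹(0.8) = 0.842, giving δ = 2.802.
(The Φ(−δ − z_{α/2}) term is vanishingly small for δ > 0 and is dropped in the standard sample-size formula.)
δ = d·√n ⇒ n = (δ/d)² = (2.802 / 0.67)² = 17.48.
Round up to the next whole unit.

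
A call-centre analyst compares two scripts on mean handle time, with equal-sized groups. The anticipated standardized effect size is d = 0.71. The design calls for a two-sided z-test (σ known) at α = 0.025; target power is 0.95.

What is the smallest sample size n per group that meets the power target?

n = 60 per group

For power 0.95 need Φ(δ − z_{0.0125}) = 0.95, so δ = z_{0.0125} + z_{0.05} = 2.241 + 1.645 = 3.886.
(The Φ(−δ − z_{α/2}) term is vanishingly small for δ > 0 and is dropped in the standard sample-size formula.)
δ = d·√(n/2) ⇒ n = 2(δ/d)² = 2 × (3.886 / 0.71)² = 59.92.
Rounding up, n = 60 per group.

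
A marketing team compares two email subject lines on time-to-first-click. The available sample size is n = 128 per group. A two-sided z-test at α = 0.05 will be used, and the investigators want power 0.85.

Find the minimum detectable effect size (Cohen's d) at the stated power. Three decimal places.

d ≈ 0.375

Required noncentrality: δ = z_{0.025} + z_{0.15} = 1.960 + 1.036 = 2.996.
(The second rejection-region term Φ(−δ − z_{α/2}) is negligible and dropped.)
δ = d·√(n/2) ⇒ d = δ/√(n/2) = 2.996/√(128/2) = 0.3745.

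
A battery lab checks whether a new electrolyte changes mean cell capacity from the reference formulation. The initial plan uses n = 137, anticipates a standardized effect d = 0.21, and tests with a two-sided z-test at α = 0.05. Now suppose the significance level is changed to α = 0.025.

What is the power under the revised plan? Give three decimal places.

δ = d·√n = 0.21 × √137 = 2.4580 (unchanged). New critical value: z_{0.0125} = 2.241.
Revised power = Φ(δ − 2.241) + Φ(−δ − 2.241) = Φ(0.217) + Φ(-4.699) = 0.5857 + 0.0000 = 0.5857.

Power ≈ 0.586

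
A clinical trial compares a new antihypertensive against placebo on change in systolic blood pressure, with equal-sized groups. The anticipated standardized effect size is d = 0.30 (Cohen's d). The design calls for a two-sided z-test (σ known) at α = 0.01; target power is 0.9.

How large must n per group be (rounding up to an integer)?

For power 0.9 need Φ(δ − z_{0.005}) = 0.9, so δ = z_{0.005} + z_{0.10} = 2.576 + 1.282 = 3.857.
(The Φ(−δ − z_{α/2}) term is vanishingly small for δ > 0 and is dropped in the standard sample-size formula.)
δ = d·√(n/2) ⇒ n = 2(δ/d)² = 2 × (3.857 / 0.30)² = 330.65.
Round up to the next whole unit.

n = 331 per group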